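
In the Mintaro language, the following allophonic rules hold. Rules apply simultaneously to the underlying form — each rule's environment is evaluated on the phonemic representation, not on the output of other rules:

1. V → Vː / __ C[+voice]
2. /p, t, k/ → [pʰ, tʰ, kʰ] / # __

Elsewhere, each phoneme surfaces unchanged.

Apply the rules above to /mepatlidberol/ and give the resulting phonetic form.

/e/ (between /m/ and /p/) fails the environment for rule 1, so it stays [e].
/p/ (between /e/ and /a/): rule 2 targets it, but not word-initially → unchanged [p].
/a/ (between /p/ and /t/) is in the target of rule 1 but the environment (before a voiced consonant) is not met → [a].
/t/ — between /a/ and /l/; rule 2 does not apply here → [t].
/i/ meets the environment for rule 1 (before a voiced consonant) → [iː].
/e/ (between /b/ and /r/) occurs before a voiced consonant → [eː] by rule 1.
Rule 1 applies to /o/ (between /r/ and /l/: before a voiced consonant) → [oː].

[mepatliːdbeːroːl]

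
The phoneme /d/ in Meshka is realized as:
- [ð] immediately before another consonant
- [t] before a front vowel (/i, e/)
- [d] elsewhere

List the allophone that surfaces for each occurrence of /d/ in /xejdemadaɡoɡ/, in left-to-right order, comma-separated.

[t], [d]

Occurrence 1 (position 4): before a front vowel (/i, e/) → [t].
Occurrence 2 (position 8): no conditioning environment matches → elsewhere allophone [d].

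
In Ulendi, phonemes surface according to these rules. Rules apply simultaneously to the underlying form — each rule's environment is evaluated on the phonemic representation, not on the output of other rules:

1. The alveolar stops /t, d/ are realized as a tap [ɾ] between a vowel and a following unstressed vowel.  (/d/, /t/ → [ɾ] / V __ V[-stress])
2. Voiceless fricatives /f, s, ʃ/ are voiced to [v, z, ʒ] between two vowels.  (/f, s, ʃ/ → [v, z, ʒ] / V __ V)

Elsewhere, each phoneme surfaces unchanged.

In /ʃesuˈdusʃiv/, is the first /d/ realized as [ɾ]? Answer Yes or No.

No

/d/ (between /u/ and /u/) is in the target of rule 1 but the environment (between a vowel and a following unstressed vowel) is not met → [d].
The actual realization is [d], not [ɾ].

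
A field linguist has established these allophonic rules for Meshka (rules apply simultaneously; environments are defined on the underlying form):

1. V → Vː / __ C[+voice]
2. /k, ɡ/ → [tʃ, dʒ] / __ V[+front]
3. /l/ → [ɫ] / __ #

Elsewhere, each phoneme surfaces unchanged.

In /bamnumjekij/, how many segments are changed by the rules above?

4

Segments that undergo a rule: /a/ → [aː] (rule 1); /u/ → [uː] (rule 1); /k/ → [tʃ] (rule 2); /i/ → [iː] (rule 1).
All other segments surface unchanged.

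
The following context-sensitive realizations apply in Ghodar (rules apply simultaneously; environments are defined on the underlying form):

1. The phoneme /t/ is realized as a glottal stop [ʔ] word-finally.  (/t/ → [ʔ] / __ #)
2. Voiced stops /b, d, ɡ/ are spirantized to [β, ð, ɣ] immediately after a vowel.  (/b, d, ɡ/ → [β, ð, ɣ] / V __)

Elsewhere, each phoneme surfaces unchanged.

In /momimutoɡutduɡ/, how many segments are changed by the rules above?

2

Segments that undergo a rule: /ɡ/ → [ɣ] (rule 2); /ɡ/ → [ɣ] (rule 2).
All other segments surface unchanged.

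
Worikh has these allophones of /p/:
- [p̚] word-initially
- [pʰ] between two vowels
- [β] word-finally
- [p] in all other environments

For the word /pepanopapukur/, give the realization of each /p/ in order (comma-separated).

Occurrence 1 (position 1): word-initially → [p̚].
Occurrence 2 (position 3): between two vowels → [pʰ].
Occurrence 3 (position 7): between two vowels → [pʰ].
Occurrence 4 (position 9): between two vowels → [pʰ].

[p̚], [pʰ], [pʰ], [pʰ]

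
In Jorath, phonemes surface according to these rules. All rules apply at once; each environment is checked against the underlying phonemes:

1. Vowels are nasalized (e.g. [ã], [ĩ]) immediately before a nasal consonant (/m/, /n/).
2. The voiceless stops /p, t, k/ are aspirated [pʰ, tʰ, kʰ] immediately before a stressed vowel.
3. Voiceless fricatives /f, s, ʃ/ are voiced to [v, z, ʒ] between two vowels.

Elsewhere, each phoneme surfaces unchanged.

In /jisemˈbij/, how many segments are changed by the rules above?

Segments that undergo a rule: /s/ → [z] (rule 3); /e/ → [ẽ] (rule 1).
All other segments surface unchanged.

2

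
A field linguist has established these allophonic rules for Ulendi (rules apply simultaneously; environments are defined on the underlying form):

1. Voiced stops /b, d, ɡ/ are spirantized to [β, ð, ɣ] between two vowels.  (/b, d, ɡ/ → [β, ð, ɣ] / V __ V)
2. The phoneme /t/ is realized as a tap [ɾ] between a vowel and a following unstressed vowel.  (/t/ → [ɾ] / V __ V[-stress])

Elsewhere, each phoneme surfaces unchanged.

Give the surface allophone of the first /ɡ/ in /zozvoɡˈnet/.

/ɡ/ (between /o/ and /n/) fails the environment for rule 1, so it stays [ɡ].

[ɡ]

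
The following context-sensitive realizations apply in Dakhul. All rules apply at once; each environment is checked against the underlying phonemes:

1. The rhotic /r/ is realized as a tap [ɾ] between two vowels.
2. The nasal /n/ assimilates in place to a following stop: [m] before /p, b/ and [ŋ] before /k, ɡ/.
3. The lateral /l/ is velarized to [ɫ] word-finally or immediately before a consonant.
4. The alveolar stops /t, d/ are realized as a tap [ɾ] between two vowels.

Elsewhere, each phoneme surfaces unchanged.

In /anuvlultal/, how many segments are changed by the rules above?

2

Segments that undergo a rule: /l/ → [ɫ] (rule 3); /l/ → [ɫ] (rule 3).
All other segments surface unchanged.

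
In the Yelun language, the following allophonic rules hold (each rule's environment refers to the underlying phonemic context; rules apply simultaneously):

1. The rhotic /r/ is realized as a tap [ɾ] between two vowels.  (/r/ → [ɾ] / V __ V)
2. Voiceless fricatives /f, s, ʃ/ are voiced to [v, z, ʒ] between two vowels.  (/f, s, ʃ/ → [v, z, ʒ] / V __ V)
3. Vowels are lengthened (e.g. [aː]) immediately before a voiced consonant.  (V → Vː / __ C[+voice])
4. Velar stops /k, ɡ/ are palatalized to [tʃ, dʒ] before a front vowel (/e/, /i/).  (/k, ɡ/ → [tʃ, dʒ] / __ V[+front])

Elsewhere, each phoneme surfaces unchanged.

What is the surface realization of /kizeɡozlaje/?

[tʃiːzeːɡoːzlaːje]

Rule 4 applies to /k/ (word-initial: before a front vowel) → [tʃ].
Rule 3 applies to /i/ (between /k/ and /z/: before a voiced consonant) → [iː].
/z/ — not in any rule's target class → [z].
/e/ meets the environment for rule 3 (before a voiced consonant) → [eː].
/ɡ/ (between /e/ and /o/): rule 4 targets it, but not before a front vowel → unchanged [ɡ].
/o/ (between /ɡ/ and /z/) occurs before a voiced consonant → [oː] by rule 3.
/z/ (between /o/ and /l/) is unaffected → [z].
/l/ stays [l].
/a/ — between /l/ and /j/, before a voiced consonant — surfaces as [aː] (rule 3).
/j/ (between /a/ and /e/): no rule targets it → [j].
/e/ — word-final; rule 3 does not apply here → [e].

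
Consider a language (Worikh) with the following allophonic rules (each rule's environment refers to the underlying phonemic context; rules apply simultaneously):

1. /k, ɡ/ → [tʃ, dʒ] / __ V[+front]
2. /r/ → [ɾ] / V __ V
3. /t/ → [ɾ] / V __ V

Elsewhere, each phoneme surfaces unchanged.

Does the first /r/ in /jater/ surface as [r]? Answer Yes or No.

Yes

/r/ (word-final) is in the target of rule 2 but the environment (between two vowels) is not met → [r].
The actual realization is [r], which matches [r].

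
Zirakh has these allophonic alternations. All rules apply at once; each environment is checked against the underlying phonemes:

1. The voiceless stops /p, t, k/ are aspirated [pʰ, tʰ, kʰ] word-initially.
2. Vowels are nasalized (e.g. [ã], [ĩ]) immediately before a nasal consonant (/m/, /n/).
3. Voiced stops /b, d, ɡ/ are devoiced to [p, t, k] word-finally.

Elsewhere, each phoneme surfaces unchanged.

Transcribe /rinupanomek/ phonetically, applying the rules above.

/r/ — not in any rule's target class → [r].
/i/ meets the environment for rule 2 (before a nasal consonant) → [ĩ].
/n/ (between /i/ and /u/) is unaffected → [n].
/u/ (between /n/ and /p/) is in the target of rule 2 but the environment (before a nasal consonant) is not met → [u].
/p/ (between /u/ and /a/) fails the environment for rule 1, so it stays [p].
/a/ meets the environment for rule 2 (before a nasal consonant) → [ã].
/n/ (between /a/ and /o/): no rule targets it → [n].
Rule 2 applies to /o/ (between /n/ and /m/: before a nasal consonant) → [õ].
/m/ (between /o/ and /e/): no rule targets it → [m].
/e/ (between /m/ and /k/): rule 2 targets it, but not before a nasal consonant → unchanged [e].
/k/ (word-final): rule 1 targets it, but not word-initially → unchanged [k].

[rĩnupãnõmek]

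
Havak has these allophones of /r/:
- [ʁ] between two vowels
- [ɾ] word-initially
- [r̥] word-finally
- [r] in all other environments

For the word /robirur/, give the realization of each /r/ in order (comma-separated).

[ɾ], [ʁ], [r̥]

Occurrence 1 (position 1): word-initially → [ɾ].
Occurrence 2 (position 5): between two vowels → [ʁ].
Occurrence 3 (position 7): word-finally → [r̥].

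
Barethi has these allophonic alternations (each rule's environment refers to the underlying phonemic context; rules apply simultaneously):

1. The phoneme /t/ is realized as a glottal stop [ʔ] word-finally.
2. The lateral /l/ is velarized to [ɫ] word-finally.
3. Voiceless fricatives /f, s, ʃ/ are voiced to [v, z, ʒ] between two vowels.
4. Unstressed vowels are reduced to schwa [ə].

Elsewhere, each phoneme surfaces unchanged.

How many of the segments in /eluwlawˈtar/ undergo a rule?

Segments that undergo a rule: /e/ → [ə] (rule 4); /u/ → [ə] (rule 4); /a/ → [ə] (rule 4).
All other segments surface unchanged.

3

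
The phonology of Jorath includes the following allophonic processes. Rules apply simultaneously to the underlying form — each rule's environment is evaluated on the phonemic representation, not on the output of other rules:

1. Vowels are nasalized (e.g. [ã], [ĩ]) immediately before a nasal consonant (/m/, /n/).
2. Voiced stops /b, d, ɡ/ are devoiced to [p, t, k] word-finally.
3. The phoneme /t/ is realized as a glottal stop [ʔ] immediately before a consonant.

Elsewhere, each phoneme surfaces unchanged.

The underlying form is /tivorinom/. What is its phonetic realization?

/t/ (word-initial) is in the target of rule 3 but the environment (immediately before a consonant) is not met → [t].
/i/ (between /t/ and /v/): rule 1 targets it, but not before a nasal consonant → unchanged [i].
/v/ (between /i/ and /o/) is unaffected → [v].
/o/ (between /v/ and /r/): rule 1 targets it, but not before a nasal consonant → unchanged [o].
/r/ (between /o/ and /i/): no rule targets it → [r].
/i/ — between /r/ and /n/, before a nasal consonant — surfaces as [ĩ] (rule 1).
/n/ (between /i/ and /o/): no rule targets it → [n].
Rule 1 applies to /o/ (between /n/ and /m/: before a nasal consonant) → [õ].
/m/ (word-final): no rule targets it → [m].

[tivorĩnõm]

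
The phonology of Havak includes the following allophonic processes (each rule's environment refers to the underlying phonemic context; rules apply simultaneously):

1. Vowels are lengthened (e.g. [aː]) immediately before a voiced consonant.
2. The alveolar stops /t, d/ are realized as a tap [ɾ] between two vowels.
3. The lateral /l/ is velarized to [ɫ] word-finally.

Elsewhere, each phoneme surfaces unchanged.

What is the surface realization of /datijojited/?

[daɾiːjoːjiɾeːd]

/d/ (word-initial) is in the target of rule 2 but the environment (between two vowels) is not met → [d].
/a/ (between /d/ and /t/): rule 1 targets it, but not before a voiced consonant → unchanged [a].
/t/ (between /a/ and /i/) occurs between two vowels → [ɾ] by rule 2.
/i/ — between /t/ and /j/, before a voiced consonant — surfaces as [iː] (rule 1).
/j/ (between /i/ and /o/): no rule targets it → [j].
Rule 1 applies to /o/ (between /j/ and /j/: before a voiced consonant) → [oː].
/j/ (between /o/ and /i/): no rule targets it → [j].
/i/ (between /j/ and /t/) fails the environment for rule 1, so it stays [i].
/t/ (between /i/ and /e/): between two vowels, so rule 2 applies → [ɾ].
/e/ (between /t/ and /d/) occurs before a voiced consonant → [eː] by rule 1.
/d/ (word-final): rule 2 targets it, but not between two vowels → unchanged [d].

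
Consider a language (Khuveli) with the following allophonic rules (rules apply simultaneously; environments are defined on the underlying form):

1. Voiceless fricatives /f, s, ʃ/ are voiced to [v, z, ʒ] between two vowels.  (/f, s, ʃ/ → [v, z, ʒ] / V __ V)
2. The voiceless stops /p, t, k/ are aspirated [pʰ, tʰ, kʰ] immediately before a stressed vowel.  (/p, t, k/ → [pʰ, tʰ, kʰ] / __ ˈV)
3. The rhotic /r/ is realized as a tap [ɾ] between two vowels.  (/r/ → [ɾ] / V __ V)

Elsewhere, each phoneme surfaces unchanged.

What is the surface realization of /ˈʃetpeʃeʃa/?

[ˈʃetpeʒeʒa]

/ʃ/ (word-initial) is in the target of rule 1 but the environment (between two vowels) is not met → [ʃ].
/e/ — not in any rule's target class → [e].
/t/ (between /e/ and /p/) is in the target of rule 2 but the environment (immediately before a stressed vowel) is not met → [t].
/p/ (between /t/ and /e/) fails the environment for rule 2, so it stays [p].
/e/ stays [e].
Rule 1 applies to /ʃ/ (between /e/ and /e/: between two vowels) → [ʒ].
/e/ — not in any rule's target class → [e].
/ʃ/ (between /e/ and /a/): between two vowels, so rule 1 applies → [ʒ].
/a/ — not in any rule's target class → [a].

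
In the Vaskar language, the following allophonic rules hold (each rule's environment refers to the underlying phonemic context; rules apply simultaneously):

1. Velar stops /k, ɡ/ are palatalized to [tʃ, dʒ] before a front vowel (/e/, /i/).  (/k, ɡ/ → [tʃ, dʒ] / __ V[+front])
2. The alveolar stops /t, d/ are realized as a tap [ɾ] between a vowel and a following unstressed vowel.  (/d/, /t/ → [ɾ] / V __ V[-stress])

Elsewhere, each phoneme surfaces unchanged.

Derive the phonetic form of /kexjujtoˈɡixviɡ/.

[tʃexjujtoˈdʒixviɡ]

/k/ (word-initial): before a front vowel, so rule 1 applies → [tʃ].
/e/ (between /k/ and /x/) is unaffected → [e].
/x/ (between /e/ and /j/) is unaffected → [x].
/j/ (between /x/ and /u/) is unaffected → [j].
/u/ (between /j/ and /j/): no rule targets it → [u].
/j/ (between /u/ and /t/) is unaffected → [j].
/t/ (between /j/ and /o/) is in the target of rule 2 but the environment (between a vowel and a following unstressed vowel) is not met → [t].
/o/ stays [o].
/ɡ/ — between /o/ and /i/, before a front vowel — surfaces as [dʒ] (rule 1).
/i/ stays [i].
/x/ — not in any rule's target class → [x].
/v/ (between /x/ and /i/): no rule targets it → [v].
/i/ stays [i].
/ɡ/ — word-final; rule 1 does not apply here → [ɡ].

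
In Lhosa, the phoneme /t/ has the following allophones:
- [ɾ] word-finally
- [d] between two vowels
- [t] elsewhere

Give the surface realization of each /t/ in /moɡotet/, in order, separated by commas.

Occurrence 1 (position 5): between two vowels → [d].
Occurrence 2 (position 7): word-finally → [ɾ].

[d], [ɾ]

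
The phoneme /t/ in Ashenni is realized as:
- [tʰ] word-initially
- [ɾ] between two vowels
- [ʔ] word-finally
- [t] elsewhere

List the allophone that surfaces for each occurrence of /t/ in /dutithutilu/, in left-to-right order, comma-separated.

Occurrence 1 (position 3): between two vowels → [ɾ].
Occurrence 2 (position 5): no conditioning environment matches → elsewhere allophone [t].
Occurrence 3 (position 8): between two vowels → [ɾ].

[ɾ], [t], [ɾ]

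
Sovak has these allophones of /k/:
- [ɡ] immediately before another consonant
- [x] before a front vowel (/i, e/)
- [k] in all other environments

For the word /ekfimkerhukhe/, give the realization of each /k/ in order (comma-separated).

Occurrence 1 (position 2): immediately before another consonant → [ɡ].
Occurrence 2 (position 6): before a front vowel (/i, e/) → [x].
Occurrence 3 (position 11): immediately before another consonant → [ɡ].

[ɡ], [x], [ɡ]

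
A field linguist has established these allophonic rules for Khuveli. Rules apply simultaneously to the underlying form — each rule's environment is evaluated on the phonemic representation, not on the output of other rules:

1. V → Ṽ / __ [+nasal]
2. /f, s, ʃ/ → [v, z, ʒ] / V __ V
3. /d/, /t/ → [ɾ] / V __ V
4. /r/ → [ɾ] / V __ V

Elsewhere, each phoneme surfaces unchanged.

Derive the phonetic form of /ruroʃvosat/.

/r/ — word-initial; rule 4 does not apply here → [r].
/u/ — between /r/ and /r/; rule 1 does not apply here → [u].
/r/ — between /u/ and /o/, between two vowels — surfaces as [ɾ] (rule 4).
/o/ (between /r/ and /ʃ/) fails the environment for rule 1, so it stays [o].
/ʃ/ (between /o/ and /v/) fails the environment for rule 2, so it stays [ʃ].
/o/ — between /v/ and /s/; rule 1 does not apply here → [o].
/s/ — between /o/ and /a/, between two vowels — surfaces as [z] (rule 2).
/a/ (between /s/ and /t/) is in the target of rule 1 but the environment (before a nasal consonant) is not met → [a].
/t/ — word-final; rule 3 does not apply here → [t].

[ruɾoʃvozat]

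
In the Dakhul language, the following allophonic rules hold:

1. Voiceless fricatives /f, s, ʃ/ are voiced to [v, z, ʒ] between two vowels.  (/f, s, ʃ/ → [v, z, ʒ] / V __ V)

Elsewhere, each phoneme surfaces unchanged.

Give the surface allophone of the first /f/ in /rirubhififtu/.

/f/ meets the environment for rule 1 (between two vowels) → [v].

[v]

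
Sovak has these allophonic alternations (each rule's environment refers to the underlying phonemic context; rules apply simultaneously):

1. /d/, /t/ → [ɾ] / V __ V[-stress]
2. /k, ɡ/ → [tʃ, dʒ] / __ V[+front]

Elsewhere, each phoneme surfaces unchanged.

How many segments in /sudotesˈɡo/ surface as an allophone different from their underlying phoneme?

2

Segments that undergo a rule: /d/ → [ɾ] (rule 1); /t/ → [ɾ] (rule 1).
All other segments surface unchanged.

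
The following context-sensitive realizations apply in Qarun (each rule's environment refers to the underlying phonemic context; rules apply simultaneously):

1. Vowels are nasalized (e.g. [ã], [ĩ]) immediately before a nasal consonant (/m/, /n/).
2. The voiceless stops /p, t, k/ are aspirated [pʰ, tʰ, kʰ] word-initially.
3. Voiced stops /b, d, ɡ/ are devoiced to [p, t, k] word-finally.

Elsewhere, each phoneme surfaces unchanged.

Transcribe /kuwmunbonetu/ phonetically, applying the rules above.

[kʰuwmũnbõnetu]

/k/ — word-initial, word-initially — surfaces as [kʰ] (rule 2).
/u/ (between /k/ and /w/) is in the target of rule 1 but the environment (before a nasal consonant) is not met → [u].
/w/ (between /u/ and /m/) is unaffected → [w].
/m/ (between /w/ and /u/): no rule targets it → [m].
/u/ (between /m/ and /n/): before a nasal consonant, so rule 1 applies → [ũ].
/n/ (between /u/ and /b/): no rule targets it → [n].
/b/ — between /n/ and /o/; rule 3 does not apply here → [b].
/o/ meets the environment for rule 1 (before a nasal consonant) → [õ].
/n/ — not in any rule's target class → [n].
/e/ — between /n/ and /t/; rule 1 does not apply here → [e].
/t/ (between /e/ and /u/) fails the environment for rule 2, so it stays [t].
/u/ (word-final) fails the environment for rule 1, so it stays [u].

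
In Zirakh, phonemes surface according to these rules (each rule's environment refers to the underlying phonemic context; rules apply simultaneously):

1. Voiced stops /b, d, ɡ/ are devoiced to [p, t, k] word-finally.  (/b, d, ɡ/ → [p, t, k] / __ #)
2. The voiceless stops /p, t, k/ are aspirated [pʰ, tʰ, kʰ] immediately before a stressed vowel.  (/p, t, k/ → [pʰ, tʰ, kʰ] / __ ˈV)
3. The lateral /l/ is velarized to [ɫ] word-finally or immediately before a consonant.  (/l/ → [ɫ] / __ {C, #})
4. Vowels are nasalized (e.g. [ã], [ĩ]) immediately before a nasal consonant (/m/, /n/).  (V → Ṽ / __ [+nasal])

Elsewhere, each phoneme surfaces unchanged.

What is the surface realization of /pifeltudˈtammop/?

[pifeɫtudˈtʰãmmop]

/p/ (word-initial) fails the environment for rule 2, so it stays [p].
/i/ (between /p/ and /f/) is in the target of rule 4 but the environment (before a nasal consonant) is not met → [i].
/f/ stays [f].
/e/ (between /f/ and /l/) is in the target of rule 4 but the environment (before a nasal consonant) is not met → [e].
Rule 3 applies to /l/ (between /e/ and /t/: word-finally or immediately before a consonant) → [ɫ].
/t/ — between /l/ and /u/; rule 2 does not apply here → [t].
/u/ (between /t/ and /d/) is in the target of rule 4 but the environment (before a nasal consonant) is not met → [u].
/d/ — between /u/ and /t/; rule 1 does not apply here → [d].
/t/ (between /d/ and /a/) occurs immediately before a stressed vowel → [tʰ] by rule 2.
/a/ meets the environment for rule 4 (before a nasal consonant) → [ã].
/m/ (between /a/ and /m/) is unaffected → [m].
/m/ (between /m/ and /o/): no rule targets it → [m].
/o/ (between /m/ and /p/) is in the target of rule 4 but the environment (before a nasal consonant) is not met → [o].
/p/ (word-final) is in the target of rule 2 but the environment (immediately before a stressed vowel) is not met → [p].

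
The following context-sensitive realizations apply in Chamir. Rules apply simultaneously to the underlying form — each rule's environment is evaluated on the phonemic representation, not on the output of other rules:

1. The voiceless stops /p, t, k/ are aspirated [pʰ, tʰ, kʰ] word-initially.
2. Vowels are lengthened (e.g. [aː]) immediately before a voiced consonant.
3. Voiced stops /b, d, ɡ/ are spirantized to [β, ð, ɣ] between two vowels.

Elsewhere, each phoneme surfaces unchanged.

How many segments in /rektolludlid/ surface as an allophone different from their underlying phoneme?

3

Segments that undergo a rule: /o/ → [oː] (rule 2); /u/ → [uː] (rule 2); /i/ → [iː] (rule 2).
All other segments surface unchanged.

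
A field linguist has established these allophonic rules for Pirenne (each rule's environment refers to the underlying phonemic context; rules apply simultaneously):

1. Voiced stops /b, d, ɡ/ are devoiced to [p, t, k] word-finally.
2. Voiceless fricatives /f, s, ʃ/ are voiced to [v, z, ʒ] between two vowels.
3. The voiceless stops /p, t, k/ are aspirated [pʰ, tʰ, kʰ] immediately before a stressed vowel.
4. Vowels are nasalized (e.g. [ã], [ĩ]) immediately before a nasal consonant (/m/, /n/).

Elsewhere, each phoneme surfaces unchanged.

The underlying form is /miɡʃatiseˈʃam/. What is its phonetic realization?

[miɡʃatizeˈʒãm]

/m/ stays [m].
/i/ (between /m/ and /ɡ/) fails the environment for rule 4, so it stays [i].
/ɡ/ (between /i/ and /ʃ/): rule 1 targets it, but not word-finally → unchanged [ɡ].
/ʃ/ (between /ɡ/ and /a/) is in the target of rule 2 but the environment (between two vowels) is not met → [ʃ].
/a/ — between /ʃ/ and /t/; rule 4 does not apply here → [a].
/t/ — between /a/ and /i/; rule 3 does not apply here → [t].
/i/ (between /t/ and /s/) is in the target of rule 4 but the environment (before a nasal consonant) is not met → [i].
/s/ (between /i/ and /e/): between two vowels, so rule 2 applies → [z].
/e/ (between /s/ and /ʃ/) fails the environment for rule 4, so it stays [e].
/ʃ/ — between /e/ and /a/, between two vowels — surfaces as [ʒ] (rule 2).
/a/ — between /ʃ/ and /m/, before a nasal consonant — surfaces as [ã] (rule 4).
/m/ — not in any rule's target class → [m].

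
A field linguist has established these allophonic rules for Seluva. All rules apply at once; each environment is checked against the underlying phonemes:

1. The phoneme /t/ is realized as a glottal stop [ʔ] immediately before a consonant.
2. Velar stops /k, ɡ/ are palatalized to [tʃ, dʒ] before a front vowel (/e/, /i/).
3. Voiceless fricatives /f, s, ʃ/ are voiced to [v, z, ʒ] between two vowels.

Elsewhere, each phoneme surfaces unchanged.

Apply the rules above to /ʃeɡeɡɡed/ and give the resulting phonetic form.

/ʃ/ (word-initial): rule 3 targets it, but not between two vowels → unchanged [ʃ].
/e/ — not in any rule's target class → [e].
/ɡ/ meets the environment for rule 2 (before a front vowel) → [dʒ].
/e/ stays [e].
/ɡ/ — between /e/ and /ɡ/; rule 2 does not apply here → [ɡ].
/ɡ/ meets the environment for rule 2 (before a front vowel) → [dʒ].
/e/ (between /ɡ/ and /d/): no rule targets it → [e].
/d/ (word-final) is unaffected → [d].

[ʃedʒeɡdʒed]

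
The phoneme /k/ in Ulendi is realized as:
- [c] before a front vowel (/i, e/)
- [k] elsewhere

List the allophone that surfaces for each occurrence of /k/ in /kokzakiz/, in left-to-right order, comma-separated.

[k], [k], [c]

Occurrence 1 (position 1): no conditioning environment matches → elsewhere allophone [k].
Occurrence 2 (position 3): no conditioning environment matches → elsewhere allophone [k].
Occurrence 3 (position 6): before a front vowel → [c].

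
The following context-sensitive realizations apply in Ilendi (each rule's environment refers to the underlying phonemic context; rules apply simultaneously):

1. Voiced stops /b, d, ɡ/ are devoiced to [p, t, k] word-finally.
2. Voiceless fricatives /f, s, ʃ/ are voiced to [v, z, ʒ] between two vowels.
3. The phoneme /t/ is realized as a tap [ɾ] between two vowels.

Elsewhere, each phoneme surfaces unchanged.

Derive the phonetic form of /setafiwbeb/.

/s/ (word-initial) is in the target of rule 2 but the environment (between two vowels) is not met → [s].
/t/ — between /e/ and /a/, between two vowels — surfaces as [ɾ] (rule 3).
/f/ (between /a/ and /i/) occurs between two vowels → [v] by rule 2.
/b/ (between /w/ and /e/): rule 1 targets it, but not word-finally → unchanged [b].
Rule 1 applies to /b/ (word-final: word-finally) → [p].

[seɾaviwbep]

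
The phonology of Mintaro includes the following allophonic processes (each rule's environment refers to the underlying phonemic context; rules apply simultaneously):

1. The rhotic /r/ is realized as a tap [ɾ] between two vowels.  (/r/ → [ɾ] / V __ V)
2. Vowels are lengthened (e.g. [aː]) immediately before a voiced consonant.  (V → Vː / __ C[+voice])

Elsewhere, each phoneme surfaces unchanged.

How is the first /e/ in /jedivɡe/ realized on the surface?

/e/ (between /j/ and /d/) occurs before a voiced consonant → [eː] by rule 2.

[eː]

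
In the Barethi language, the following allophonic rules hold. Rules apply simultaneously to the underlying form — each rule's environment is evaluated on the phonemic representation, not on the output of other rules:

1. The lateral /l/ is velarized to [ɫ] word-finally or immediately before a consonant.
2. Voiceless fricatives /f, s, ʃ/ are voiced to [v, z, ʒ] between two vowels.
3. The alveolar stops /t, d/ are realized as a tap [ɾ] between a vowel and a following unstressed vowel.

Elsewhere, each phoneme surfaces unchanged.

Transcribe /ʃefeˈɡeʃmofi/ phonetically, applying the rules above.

[ʃeveˈɡeʃmovi]

/ʃ/ (word-initial) fails the environment for rule 2, so it stays [ʃ].
Rule 2 applies to /f/ (between /e/ and /e/: between two vowels) → [v].
/ʃ/ (between /e/ and /m/) fails the environment for rule 2, so it stays [ʃ].
/f/ meets the environment for rule 2 (between two vowels) → [v].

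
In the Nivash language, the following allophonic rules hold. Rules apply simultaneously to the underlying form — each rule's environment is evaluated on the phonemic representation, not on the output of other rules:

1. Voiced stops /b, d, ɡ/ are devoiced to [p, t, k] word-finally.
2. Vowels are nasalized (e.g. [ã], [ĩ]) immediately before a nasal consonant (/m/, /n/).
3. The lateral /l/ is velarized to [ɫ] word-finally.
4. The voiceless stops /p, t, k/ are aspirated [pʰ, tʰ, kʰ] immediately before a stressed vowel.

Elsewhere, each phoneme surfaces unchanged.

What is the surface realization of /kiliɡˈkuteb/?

/k/ (word-initial) fails the environment for rule 4, so it stays [k].
/i/ (between /k/ and /l/) fails the environment for rule 2, so it stays [i].
/l/ (between /i/ and /i/) is in the target of rule 3 but the environment (word-finally) is not met → [l].
/i/ (between /l/ and /ɡ/): rule 2 targets it, but not before a nasal consonant → unchanged [i].
/ɡ/ (between /i/ and /k/) fails the environment for rule 1, so it stays [ɡ].
/k/ — between /ɡ/ and /u/, immediately before a stressed vowel — surfaces as [kʰ] (rule 4).
/u/ (between /k/ and /t/) fails the environment for rule 2, so it stays [u].
/t/ (between /u/ and /e/) fails the environment for rule 4, so it stays [t].
/e/ — between /t/ and /b/; rule 2 does not apply here → [e].
/b/ (word-final) occurs word-finally → [p] by rule 1.

[kiliɡˈkʰutep]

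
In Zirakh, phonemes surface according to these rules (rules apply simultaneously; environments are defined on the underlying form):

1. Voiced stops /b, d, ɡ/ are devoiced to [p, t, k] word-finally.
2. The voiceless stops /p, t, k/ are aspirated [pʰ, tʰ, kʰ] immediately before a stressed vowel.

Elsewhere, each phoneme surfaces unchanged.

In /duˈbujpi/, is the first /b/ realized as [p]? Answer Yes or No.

No

/b/ — between /u/ and /u/; rule 1 does not apply here → [b].
The actual realization is [b], not [p].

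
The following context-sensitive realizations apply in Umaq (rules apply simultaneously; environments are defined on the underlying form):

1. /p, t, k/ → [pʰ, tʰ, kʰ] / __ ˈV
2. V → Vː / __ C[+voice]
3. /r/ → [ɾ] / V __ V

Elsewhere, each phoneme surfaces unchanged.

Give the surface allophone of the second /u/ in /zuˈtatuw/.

[uː]

/u/ — between /t/ and /w/, before a voiced consonant — surfaces as [uː] (rule 2).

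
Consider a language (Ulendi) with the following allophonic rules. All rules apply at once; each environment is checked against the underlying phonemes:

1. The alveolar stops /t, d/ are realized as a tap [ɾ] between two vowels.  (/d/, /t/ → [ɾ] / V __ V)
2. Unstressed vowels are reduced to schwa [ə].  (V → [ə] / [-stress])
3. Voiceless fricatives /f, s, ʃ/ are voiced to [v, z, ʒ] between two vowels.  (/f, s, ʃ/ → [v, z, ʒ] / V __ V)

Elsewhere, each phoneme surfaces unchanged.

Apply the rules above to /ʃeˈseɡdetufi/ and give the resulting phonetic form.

/ʃ/ (word-initial) fails the environment for rule 3, so it stays [ʃ].
/e/ meets the environment for rule 2 (in an unstressed syllable) → [ə].
/s/ (between /e/ and /e/): between two vowels, so rule 3 applies → [z].
/e/ (between /s/ and /ɡ/) fails the environment for rule 2, so it stays [e].
/ɡ/ stays [ɡ].
/d/ — between /ɡ/ and /e/; rule 1 does not apply here → [d].
/e/ — between /d/ and /t/, in an unstressed syllable — surfaces as [ə] (rule 2).
/t/ — between /e/ and /u/, between two vowels — surfaces as [ɾ] (rule 1).
Rule 2 applies to /u/ (between /t/ and /f/: in an unstressed syllable) → [ə].
/f/ (between /u/ and /i/) occurs between two vowels → [v] by rule 3.
/i/ (word-final): in an unstressed syllable, so rule 2 applies → [ə].

[ʃəˈzeɡdəɾəvə]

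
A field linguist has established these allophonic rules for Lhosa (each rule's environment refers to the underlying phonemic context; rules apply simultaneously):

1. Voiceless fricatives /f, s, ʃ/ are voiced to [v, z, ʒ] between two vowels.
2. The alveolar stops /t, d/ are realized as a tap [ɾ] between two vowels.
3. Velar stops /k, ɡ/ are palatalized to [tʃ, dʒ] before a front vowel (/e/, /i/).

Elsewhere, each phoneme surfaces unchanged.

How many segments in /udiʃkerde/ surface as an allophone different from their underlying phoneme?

2

Segments that undergo a rule: /d/ → [ɾ] (rule 2); /k/ → [tʃ] (rule 3).
All other segments surface unchanged.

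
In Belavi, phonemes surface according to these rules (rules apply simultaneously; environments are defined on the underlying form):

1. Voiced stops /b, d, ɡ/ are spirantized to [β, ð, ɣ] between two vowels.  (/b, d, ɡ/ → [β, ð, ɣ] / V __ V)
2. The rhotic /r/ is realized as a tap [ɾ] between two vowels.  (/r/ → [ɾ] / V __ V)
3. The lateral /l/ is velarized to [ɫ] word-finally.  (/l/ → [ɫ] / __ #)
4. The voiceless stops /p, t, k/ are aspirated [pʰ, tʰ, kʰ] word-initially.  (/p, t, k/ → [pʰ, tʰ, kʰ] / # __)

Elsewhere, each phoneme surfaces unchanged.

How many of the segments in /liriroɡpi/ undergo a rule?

2

Segments that undergo a rule: /r/ → [ɾ] (rule 2); /r/ → [ɾ] (rule 2).
All other segments surface unchanged.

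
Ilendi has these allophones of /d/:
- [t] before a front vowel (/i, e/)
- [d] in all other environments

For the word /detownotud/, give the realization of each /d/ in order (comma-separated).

Occurrence 1 (position 1): before a front vowel (/i, e/) → [t].
Occurrence 2 (position 10): no conditioning environment matches → elsewhere allophone [d].

[t], [d]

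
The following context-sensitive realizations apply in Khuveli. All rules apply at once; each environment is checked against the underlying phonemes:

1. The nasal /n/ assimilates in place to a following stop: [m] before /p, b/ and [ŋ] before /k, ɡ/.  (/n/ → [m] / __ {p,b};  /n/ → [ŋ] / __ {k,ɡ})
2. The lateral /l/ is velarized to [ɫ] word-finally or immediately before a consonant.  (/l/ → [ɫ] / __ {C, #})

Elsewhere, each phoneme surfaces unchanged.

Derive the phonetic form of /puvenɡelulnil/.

/p/ (word-initial): no rule targets it → [p].
/u/ (between /p/ and /v/) is unaffected → [u].
/v/ (between /u/ and /e/): no rule targets it → [v].
/e/ (between /v/ and /n/) is unaffected → [e].
/n/ (between /e/ and /ɡ/) occurs before a labial or velar stop → [ŋ] by rule 1.
/ɡ/ stays [ɡ].
/e/ — not in any rule's target class → [e].
/l/ (between /e/ and /u/): rule 2 targets it, but not word-finally or immediately before a consonant → unchanged [l].
/u/ (between /l/ and /l/): no rule targets it → [u].
/l/ meets the environment for rule 2 (word-finally or immediately before a consonant) → [ɫ].
/n/ (between /l/ and /i/) fails the environment for rule 1, so it stays [n].
/i/ (between /n/ and /l/): no rule targets it → [i].
/l/ — word-final, word-finally or immediately before a consonant — surfaces as [ɫ] (rule 2).

[puveŋɡeluɫniɫ]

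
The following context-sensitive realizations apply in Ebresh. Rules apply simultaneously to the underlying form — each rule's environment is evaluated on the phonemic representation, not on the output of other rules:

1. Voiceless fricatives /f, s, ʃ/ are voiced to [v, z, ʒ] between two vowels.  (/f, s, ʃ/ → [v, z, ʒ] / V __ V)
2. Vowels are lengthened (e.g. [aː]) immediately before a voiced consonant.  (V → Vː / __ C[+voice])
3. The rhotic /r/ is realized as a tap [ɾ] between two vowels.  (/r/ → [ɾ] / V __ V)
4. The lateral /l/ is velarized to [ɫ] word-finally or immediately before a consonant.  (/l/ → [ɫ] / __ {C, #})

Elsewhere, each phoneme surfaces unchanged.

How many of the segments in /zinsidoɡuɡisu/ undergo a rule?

5

Segments that undergo a rule: /i/ → [iː] (rule 2); /i/ → [iː] (rule 2); /o/ → [oː] (rule 2); /u/ → [uː] (rule 2); /s/ → [z] (rule 1).
All other segments surface unchanged.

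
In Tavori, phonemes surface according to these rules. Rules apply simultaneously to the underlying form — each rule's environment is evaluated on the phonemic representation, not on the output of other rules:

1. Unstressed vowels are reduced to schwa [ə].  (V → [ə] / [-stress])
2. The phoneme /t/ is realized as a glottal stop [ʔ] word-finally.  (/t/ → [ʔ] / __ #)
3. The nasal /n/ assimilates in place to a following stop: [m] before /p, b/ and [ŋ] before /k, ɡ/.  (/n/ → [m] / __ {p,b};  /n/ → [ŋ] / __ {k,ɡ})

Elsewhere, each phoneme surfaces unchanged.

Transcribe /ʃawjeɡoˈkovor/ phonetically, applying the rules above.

[ʃəwjəɡəˈkovər]

/ʃ/ — not in any rule's target class → [ʃ].
/a/ (between /ʃ/ and /w/) occurs in an unstressed syllable → [ə] by rule 1.
/w/ stays [w].
/j/ — not in any rule's target class → [j].
Rule 1 applies to /e/ (between /j/ and /ɡ/: in an unstressed syllable) → [ə].
/ɡ/ (between /e/ and /o/) is unaffected → [ɡ].
/o/ (between /ɡ/ and /k/): in an unstressed syllable, so rule 1 applies → [ə].
/k/ (between /o/ and /o/): no rule targets it → [k].
/o/ (between /k/ and /v/): rule 1 targets it, but not in an unstressed syllable → unchanged [o].
/v/ — not in any rule's target class → [v].
/o/ (between /v/ and /r/): in an unstressed syllable, so rule 1 applies → [ə].
/r/ (word-final) is unaffected → [r].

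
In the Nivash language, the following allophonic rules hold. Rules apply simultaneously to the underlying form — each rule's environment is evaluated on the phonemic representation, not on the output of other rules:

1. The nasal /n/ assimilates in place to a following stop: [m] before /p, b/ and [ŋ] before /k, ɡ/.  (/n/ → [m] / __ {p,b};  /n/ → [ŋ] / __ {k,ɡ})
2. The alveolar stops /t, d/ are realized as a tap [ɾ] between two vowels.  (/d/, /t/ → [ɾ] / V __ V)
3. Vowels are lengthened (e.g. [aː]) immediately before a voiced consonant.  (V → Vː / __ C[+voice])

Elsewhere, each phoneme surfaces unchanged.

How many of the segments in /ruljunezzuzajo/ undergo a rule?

5

Segments that undergo a rule: /u/ → [uː] (rule 3); /u/ → [uː] (rule 3); /e/ → [eː] (rule 3); /u/ → [uː] (rule 3); /a/ → [aː] (rule 3).
All other segments surface unchanged.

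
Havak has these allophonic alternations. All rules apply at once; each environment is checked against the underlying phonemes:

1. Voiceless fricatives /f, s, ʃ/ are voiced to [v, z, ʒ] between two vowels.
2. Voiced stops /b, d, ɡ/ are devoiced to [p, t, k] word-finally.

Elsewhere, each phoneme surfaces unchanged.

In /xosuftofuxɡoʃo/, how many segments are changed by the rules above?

Segments that undergo a rule: /s/ → [z] (rule 1); /f/ → [v] (rule 1); /ʃ/ → [ʒ] (rule 1).
All other segments surface unchanged.

3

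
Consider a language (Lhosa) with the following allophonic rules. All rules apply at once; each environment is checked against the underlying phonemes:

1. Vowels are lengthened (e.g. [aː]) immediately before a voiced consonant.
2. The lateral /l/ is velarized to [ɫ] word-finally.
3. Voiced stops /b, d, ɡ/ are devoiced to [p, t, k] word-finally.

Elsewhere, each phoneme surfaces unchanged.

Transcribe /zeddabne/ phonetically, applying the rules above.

[zeːddaːbne]

/z/ (word-initial): no rule targets it → [z].
/e/ (between /z/ and /d/) occurs before a voiced consonant → [eː] by rule 1.
/d/ (between /e/ and /d/): rule 3 targets it, but not word-finally → unchanged [d].
/d/ — between /d/ and /a/; rule 3 does not apply here → [d].
/a/ (between /d/ and /b/) occurs before a voiced consonant → [aː] by rule 1.
/b/ — between /a/ and /n/; rule 3 does not apply here → [b].
/n/ — not in any rule's target class → [n].
/e/ (word-final) fails the environment for rule 1, so it stays [e].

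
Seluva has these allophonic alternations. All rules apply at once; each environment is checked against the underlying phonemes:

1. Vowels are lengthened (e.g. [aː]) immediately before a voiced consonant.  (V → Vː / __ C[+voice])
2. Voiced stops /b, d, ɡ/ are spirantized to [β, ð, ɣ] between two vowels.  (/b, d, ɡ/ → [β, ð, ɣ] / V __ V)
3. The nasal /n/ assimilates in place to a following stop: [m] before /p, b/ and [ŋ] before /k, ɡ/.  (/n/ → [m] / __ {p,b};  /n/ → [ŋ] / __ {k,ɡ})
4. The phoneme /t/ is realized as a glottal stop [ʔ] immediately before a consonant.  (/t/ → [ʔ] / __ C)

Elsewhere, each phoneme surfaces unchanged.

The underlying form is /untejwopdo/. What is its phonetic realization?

[uːnteːjwopdo]

/u/ (word-initial) occurs before a voiced consonant → [uː] by rule 1.
/n/ (between /u/ and /t/) fails the environment for rule 3, so it stays [n].
/t/ (between /n/ and /e/) fails the environment for rule 4, so it stays [t].
/e/ — between /t/ and /j/, before a voiced consonant — surfaces as [eː] (rule 1).
/j/ stays [j].
/w/ — not in any rule's target class → [w].
/o/ (between /w/ and /p/) is in the target of rule 1 but the environment (before a voiced consonant) is not met → [o].
/p/ stays [p].
/d/ — between /p/ and /o/; rule 2 does not apply here → [d].
/o/ (word-final) fails the environment for rule 1, so it stays [o].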